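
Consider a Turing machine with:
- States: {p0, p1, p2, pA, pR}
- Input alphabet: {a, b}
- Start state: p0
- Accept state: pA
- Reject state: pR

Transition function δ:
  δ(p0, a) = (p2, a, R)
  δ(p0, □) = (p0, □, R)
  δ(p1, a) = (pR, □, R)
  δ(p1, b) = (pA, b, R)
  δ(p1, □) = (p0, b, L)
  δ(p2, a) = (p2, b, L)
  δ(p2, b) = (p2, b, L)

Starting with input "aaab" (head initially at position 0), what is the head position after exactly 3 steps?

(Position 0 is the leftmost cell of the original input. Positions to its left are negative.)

Execution trace (head position shown):
Step 0: [p0]aaab  (head at position 0)
Step 1: move right → a[p2]aab  (head at position 1)
Step 2: move left → [p2]abab  (head at position 0)
Step 3: move left → [p2]□bbab  (head at position -1)

After 3 steps, the head is at position -1.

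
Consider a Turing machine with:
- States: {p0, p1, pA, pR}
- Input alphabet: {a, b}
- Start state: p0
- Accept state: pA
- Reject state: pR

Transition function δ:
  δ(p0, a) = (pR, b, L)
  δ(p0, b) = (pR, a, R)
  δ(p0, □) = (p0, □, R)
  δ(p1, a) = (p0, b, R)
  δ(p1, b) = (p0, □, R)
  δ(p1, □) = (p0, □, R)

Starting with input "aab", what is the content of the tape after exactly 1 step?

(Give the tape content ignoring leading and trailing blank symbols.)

Execution trace:
Initial: [p0]aab
Step 1: δ(p0, a) = (pR, b, L) → [pR]□bab

The machine reaches the reject state pR and halts.

After 1 step, the tape (ignoring leading/trailing blanks) is: bab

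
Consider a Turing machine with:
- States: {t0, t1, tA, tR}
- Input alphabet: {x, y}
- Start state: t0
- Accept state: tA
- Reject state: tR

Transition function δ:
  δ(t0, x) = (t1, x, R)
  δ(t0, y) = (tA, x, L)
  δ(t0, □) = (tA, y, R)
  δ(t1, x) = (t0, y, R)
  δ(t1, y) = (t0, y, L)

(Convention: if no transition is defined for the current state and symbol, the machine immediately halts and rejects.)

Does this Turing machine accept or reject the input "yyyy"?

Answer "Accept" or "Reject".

Execution trace:
Initial: [t0]yyyy
Step 1: δ(t0, y) = (tA, x, L) → [tA]□xyyy

The machine reaches the accept state tA and halts.

Answer: Accept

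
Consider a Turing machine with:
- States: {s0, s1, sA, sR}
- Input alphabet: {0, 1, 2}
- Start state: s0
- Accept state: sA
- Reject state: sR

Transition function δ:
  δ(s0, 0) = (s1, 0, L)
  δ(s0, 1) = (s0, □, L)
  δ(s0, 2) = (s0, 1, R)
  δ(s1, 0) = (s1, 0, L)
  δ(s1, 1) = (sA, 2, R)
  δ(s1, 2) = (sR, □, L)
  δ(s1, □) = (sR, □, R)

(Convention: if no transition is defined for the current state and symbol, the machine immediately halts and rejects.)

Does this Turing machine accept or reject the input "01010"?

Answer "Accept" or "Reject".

Execution trace:
Initial: [s0]01010
Step 1: δ(s0, 0) = (s1, 0, L) → [s1]□01010
Step 2: δ(s1, □) = (sR, □, R) → □[sR]01010

The machine reaches the reject state sR and halts.

Answer: Reject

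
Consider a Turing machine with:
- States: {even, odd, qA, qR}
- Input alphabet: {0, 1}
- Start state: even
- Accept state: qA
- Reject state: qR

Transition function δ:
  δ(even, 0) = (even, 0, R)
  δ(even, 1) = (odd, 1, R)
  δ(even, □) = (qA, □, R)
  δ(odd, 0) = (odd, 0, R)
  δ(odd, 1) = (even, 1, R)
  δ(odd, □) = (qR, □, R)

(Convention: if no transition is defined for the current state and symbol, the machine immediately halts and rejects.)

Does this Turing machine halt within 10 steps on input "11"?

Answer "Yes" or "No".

Execution trace:
Initial: [even]11
Step 1: δ(even, 1) = (odd, 1, R) → 1[odd]1
Step 2: δ(odd, 1) = (even, 1, R) → 11[even]□
Step 3: δ(even, □) = (qA, □, R) → 11□[qA]□

The machine reaches the accept state qA and halts.
The machine halted after 3 steps (within the 10-step bound).

Answer: Yes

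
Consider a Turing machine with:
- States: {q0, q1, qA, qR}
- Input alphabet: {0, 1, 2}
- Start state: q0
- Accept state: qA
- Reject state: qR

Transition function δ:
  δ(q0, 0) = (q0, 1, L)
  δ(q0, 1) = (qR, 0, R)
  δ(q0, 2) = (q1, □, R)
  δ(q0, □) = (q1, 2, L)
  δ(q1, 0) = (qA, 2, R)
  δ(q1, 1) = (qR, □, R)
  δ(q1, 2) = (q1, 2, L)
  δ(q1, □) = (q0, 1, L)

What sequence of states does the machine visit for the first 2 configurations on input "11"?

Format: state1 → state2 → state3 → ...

Execution trace:
Initial: [q0]11
Step 1: δ(q0, 1) = (qR, 0, R) → 0[qR]1

The machine reaches the reject state qR and halts.

State sequence: q0 → qR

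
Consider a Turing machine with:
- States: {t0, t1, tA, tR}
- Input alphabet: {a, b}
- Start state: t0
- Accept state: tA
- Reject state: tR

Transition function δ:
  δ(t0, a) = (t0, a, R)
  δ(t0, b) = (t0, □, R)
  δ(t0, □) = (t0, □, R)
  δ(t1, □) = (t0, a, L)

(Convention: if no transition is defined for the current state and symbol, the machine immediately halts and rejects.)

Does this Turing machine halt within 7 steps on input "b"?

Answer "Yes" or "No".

Execution trace:
Initial: [t0]b
Step 1: δ(t0, b) = (t0, □, R) → □[t0]□
Step 2: δ(t0, □) = (t0, □, R) → □□[t0]□
Step 3: δ(t0, □) = (t0, □, R) → □□□[t0]□
Step 4: δ(t0, □) = (t0, □, R) → □□□□[t0]□
Step 5: δ(t0, □) = (t0, □, R) → □□□□□[t0]□
Step 6: δ(t0, □) = (t0, □, R) → □□□□□□[t0]□
Step 7: δ(t0, □) = (t0, □, R) → □□□□□□□[t0]□

The machine has not reached a halting state after 7 steps.
The machine did not halt within the 7-step bound.

Answer: No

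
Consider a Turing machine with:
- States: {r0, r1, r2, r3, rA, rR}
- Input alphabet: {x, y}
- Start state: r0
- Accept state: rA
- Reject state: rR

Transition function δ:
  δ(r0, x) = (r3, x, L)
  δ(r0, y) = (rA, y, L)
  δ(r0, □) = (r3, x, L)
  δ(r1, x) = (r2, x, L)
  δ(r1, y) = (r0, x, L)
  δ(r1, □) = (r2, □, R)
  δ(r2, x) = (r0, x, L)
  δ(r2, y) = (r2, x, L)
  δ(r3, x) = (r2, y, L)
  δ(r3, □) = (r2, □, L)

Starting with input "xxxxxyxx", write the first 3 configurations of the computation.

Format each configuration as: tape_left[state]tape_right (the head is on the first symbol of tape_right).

Transitions applied:
Step 1: δ(r0, x) = (r3, x, L)
Step 2: δ(r3, □) = (r2, □, L)

The first 3 configurations are:
[r0]xxxxxyxx ⊢ [r3]□xxxxxyxx ⊢ [r2]□□xxxxxyxx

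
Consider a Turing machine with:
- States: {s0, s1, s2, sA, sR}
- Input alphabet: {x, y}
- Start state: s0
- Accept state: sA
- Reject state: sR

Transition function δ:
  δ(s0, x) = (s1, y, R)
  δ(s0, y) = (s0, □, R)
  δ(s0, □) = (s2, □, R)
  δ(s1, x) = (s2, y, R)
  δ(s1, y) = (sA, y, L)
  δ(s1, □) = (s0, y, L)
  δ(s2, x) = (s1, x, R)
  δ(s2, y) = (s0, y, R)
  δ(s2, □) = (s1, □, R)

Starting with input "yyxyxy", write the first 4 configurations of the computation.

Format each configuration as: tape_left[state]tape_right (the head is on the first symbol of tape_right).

Transitions applied:
Step 1: δ(s0, y) = (s0, □, R)
Step 2: δ(s0, y) = (s0, □, R)
Step 3: δ(s0, x) = (s1, y, R)

The first 4 configurations are:
[s0]yyxyxy ⊢ □[s0]yxyxy ⊢ □□[s0]xyxy ⊢ □□y[s1]yxy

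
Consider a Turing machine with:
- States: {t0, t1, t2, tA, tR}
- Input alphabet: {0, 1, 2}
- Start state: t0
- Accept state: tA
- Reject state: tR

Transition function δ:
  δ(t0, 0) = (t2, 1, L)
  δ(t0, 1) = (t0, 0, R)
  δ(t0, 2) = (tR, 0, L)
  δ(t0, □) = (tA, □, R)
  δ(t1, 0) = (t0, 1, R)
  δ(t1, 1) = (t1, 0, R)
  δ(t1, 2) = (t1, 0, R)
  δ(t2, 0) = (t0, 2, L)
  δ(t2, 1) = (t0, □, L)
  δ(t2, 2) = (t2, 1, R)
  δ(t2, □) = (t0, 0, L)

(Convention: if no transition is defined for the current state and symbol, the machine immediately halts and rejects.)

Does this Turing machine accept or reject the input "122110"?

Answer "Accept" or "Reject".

Execution trace:
Initial: [t0]122110
Step 1: δ(t0, 1) = (t0, 0, R) → 0[t0]22110
Step 2: δ(t0, 2) = (tR, 0, L) → [tR]002110

The machine reaches the reject state tR and halts.

Answer: Reject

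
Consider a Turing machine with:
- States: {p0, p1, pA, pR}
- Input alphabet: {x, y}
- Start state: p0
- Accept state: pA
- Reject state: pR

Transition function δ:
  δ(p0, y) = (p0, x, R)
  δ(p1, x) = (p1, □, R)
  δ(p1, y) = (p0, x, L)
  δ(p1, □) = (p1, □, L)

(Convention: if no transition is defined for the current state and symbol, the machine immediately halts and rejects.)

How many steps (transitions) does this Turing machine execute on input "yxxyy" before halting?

Execution trace:
Initial: [p0]yxxyy
Step 1: δ(p0, y) = (p0, x, R) → x[p0]xxyy

No transition is defined for δ(p0, x). By convention the machine halts and rejects.

The machine executed 1 step before halting.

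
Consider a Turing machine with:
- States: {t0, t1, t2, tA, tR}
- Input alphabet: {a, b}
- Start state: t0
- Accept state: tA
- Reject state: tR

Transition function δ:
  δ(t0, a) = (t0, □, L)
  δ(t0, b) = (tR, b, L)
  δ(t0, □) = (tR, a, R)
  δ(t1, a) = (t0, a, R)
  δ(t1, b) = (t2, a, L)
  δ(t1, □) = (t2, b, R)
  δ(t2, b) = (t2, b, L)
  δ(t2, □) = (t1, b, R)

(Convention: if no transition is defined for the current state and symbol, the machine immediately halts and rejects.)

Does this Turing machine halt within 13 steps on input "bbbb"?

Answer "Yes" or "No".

Execution trace:
Initial: [t0]bbbb
Step 1: δ(t0, b) = (tR, b, L) → [tR]□bbbb

The machine reaches the reject state tR and halts.
The machine halted after 1 step (within the 13-step bound).

Answer: Yes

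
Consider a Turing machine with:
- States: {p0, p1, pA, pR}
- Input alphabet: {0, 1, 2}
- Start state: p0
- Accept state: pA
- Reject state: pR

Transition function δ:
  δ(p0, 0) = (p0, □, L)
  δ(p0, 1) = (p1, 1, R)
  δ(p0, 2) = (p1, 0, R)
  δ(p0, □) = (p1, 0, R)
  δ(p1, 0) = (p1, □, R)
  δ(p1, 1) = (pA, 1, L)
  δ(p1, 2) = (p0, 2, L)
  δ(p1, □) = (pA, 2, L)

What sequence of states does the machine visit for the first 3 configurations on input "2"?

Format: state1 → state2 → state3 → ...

Execution trace:
Initial: [p0]2
Step 1: δ(p0, 2) = (p1, 0, R) → 0[p1]□
Step 2: δ(p1, □) = (pA, 2, L) → [pA]02

The machine reaches the accept state pA and halts.

State sequence: p0 → p1 → pA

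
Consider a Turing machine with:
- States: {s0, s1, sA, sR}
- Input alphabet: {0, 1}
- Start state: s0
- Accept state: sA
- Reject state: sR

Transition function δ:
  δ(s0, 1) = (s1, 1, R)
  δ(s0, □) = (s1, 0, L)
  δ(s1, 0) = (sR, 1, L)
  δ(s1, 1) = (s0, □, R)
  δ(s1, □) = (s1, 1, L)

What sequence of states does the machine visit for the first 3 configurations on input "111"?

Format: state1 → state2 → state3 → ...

Execution trace:
Initial: [s0]111
Step 1: δ(s0, 1) = (s1, 1, R) → 1[s1]11
Step 2: δ(s1, 1) = (s0, □, R) → 1□[s0]1

State sequence: s0 → s1 → s0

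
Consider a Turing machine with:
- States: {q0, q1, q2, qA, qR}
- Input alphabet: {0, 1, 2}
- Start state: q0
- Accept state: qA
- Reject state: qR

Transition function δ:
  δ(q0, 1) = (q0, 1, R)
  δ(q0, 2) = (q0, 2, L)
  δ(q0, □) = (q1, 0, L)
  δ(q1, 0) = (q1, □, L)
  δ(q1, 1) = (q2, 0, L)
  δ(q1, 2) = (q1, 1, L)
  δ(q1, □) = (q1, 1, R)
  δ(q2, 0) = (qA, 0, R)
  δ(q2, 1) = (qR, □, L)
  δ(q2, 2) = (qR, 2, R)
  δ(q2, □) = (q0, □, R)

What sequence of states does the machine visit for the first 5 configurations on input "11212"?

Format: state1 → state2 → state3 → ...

Execution trace:
Initial: [q0]11212
Step 1: δ(q0, 1) = (q0, 1, R) → 1[q0]1212
Step 2: δ(q0, 1) = (q0, 1, R) → 11[q0]212
Step 3: δ(q0, 2) = (q0, 2, L) → 1[q0]1212
Step 4: δ(q0, 1) = (q0, 1, R) → 11[q0]212

State sequence: q0 → q0 → q0 → q0 → q0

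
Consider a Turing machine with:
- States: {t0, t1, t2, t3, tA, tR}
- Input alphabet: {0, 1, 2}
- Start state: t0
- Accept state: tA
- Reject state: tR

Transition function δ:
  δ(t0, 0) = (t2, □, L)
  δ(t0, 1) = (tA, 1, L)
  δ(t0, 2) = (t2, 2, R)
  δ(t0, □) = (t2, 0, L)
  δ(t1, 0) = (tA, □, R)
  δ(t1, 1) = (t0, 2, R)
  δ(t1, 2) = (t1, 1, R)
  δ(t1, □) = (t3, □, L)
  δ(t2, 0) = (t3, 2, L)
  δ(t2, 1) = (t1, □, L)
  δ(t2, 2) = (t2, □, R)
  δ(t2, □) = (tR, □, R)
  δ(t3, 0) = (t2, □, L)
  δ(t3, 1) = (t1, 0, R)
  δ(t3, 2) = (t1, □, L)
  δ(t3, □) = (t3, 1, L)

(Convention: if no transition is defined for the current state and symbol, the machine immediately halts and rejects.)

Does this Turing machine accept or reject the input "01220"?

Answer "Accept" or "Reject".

Execution trace:
Initial: [t0]01220
Step 1: δ(t0, 0) = (t2, □, L) → [t2]□□1220
Step 2: δ(t2, □) = (tR, □, R) → □[tR]□1220

The machine reaches the reject state tR and halts.

Answer: Reject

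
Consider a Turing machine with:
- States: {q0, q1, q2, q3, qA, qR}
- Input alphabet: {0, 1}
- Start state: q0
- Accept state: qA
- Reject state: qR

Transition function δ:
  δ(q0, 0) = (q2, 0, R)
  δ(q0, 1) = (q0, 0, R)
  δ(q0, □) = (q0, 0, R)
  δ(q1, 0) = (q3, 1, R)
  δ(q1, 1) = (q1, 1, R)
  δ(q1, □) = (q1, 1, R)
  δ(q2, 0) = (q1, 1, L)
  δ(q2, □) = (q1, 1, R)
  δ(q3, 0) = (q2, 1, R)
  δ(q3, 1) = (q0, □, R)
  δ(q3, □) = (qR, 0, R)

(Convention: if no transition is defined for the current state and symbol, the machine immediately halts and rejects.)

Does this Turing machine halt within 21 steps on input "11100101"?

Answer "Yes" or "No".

Execution trace:
Initial: [q0]11100101
Step 1: δ(q0, 1) = (q0, 0, R) → 0[q0]1100101
Step 2: δ(q0, 1) = (q0, 0, R) → 00[q0]100101
Step 3: δ(q0, 1) = (q0, 0, R) → 000[q0]00101
Step 4: δ(q0, 0) = (q2, 0, R) → 0000[q2]0101
Step 5: δ(q2, 0) = (q1, 1, L) → 000[q1]01101
Step 6: δ(q1, 0) = (q3, 1, R) → 0001[q3]1101
Step 7: δ(q3, 1) = (q0, □, R) → 0001□[q0]101
Step 8: δ(q0, 1) = (q0, 0, R) → 0001□0[q0]01
Step 9: δ(q0, 0) = (q2, 0, R) → 0001□00[q2]1

No transition is defined for δ(q2, 1). By convention the machine halts and rejects.
The machine halted after 9 steps (within the 21-step bound).

Answer: Yes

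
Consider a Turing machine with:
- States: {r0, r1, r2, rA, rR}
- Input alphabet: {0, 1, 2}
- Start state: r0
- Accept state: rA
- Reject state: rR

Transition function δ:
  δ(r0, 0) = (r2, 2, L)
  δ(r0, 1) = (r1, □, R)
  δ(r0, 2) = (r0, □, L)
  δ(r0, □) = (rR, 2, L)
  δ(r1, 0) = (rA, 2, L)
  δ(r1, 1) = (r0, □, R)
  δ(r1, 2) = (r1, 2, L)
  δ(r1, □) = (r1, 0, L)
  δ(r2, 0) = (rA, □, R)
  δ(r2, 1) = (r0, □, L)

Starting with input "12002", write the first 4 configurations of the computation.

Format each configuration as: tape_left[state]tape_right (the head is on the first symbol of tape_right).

Transitions applied:
Step 1: δ(r0, 1) = (r1, □, R)
Step 2: δ(r1, 2) = (r1, 2, L)
Step 3: δ(r1, □) = (r1, 0, L)

The first 4 configurations are:
[r0]12002 ⊢ □[r1]2002 ⊢ [r1]□2002 ⊢ [r1]□02002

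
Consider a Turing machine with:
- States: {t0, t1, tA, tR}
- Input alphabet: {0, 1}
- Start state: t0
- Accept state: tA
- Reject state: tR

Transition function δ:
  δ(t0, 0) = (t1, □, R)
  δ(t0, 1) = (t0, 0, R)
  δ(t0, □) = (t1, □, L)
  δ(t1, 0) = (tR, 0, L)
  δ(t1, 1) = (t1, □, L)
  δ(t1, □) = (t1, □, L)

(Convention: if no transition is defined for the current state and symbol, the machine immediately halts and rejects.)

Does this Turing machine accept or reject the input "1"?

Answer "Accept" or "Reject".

Execution trace:
Initial: [t0]1
Step 1: δ(t0, 1) = (t0, 0, R) → 0[t0]□
Step 2: δ(t0, □) = (t1, □, L) → [t1]0□
Step 3: δ(t1, 0) = (tR, 0, L) → [tR]□0□

The machine reaches the reject state tR and halts.

Answer: Reject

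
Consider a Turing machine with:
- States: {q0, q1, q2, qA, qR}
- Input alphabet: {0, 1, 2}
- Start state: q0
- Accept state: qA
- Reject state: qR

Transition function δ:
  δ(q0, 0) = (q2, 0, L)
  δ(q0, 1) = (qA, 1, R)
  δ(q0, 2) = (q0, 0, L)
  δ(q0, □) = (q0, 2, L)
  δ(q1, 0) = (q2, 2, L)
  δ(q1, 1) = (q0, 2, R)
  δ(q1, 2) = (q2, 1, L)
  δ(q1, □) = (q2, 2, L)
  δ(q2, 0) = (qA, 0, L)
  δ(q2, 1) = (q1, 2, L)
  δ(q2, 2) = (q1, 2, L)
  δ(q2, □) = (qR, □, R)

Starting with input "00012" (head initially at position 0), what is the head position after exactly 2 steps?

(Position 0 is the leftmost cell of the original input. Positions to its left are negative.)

Execution trace (head position shown):
Step 0: [q0]00012  (head at position 0)
Step 1: move left → [q2]□00012  (head at position -1)
Step 2: move right → □[qR]00012  (head at position 0)

After 2 steps, the head is at position 0.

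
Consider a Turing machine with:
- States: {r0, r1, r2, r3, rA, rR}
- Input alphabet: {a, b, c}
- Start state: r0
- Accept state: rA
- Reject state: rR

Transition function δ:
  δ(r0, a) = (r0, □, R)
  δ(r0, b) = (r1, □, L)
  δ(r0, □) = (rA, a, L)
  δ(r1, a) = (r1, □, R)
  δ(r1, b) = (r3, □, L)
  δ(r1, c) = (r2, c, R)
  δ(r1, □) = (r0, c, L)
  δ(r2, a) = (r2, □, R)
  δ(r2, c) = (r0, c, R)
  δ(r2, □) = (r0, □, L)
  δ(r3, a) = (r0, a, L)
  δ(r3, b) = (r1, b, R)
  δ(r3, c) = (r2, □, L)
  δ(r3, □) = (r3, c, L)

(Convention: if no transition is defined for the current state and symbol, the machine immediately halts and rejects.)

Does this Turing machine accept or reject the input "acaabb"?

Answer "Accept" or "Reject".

Execution trace:
Initial: [r0]acaabb
Step 1: δ(r0, a) = (r0, □, R) → □[r0]caabb

No transition is defined for δ(r0, c). By convention the machine halts and rejects.

Answer: Reject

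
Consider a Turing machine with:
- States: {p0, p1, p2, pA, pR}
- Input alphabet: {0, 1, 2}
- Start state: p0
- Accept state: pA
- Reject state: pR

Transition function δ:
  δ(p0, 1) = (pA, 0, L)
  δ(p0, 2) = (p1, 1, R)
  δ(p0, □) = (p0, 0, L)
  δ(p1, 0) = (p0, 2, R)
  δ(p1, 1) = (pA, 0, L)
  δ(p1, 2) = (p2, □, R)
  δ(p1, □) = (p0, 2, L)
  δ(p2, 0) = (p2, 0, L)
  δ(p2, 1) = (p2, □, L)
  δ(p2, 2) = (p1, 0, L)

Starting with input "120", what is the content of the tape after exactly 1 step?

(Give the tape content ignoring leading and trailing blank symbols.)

Execution trace:
Initial: [p0]120
Step 1: δ(p0, 1) = (pA, 0, L) → [pA]□020

The machine reaches the accept state pA and halts.

After 1 step, the tape (ignoring leading/trailing blanks) is: 020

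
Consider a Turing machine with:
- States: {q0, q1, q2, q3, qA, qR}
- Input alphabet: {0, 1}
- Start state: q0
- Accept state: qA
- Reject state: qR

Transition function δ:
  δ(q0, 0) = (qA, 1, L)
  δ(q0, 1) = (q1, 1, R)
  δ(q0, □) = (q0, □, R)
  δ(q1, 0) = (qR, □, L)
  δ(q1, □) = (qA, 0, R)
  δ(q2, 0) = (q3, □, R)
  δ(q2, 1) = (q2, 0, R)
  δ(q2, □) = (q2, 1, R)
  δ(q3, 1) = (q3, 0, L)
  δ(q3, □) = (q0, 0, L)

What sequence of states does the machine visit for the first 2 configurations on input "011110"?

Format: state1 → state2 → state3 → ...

Execution trace:
Initial: [q0]011110
Step 1: δ(q0, 0) = (qA, 1, L) → [qA]□111110

The machine reaches the accept state qA and halts.

State sequence: q0 → qA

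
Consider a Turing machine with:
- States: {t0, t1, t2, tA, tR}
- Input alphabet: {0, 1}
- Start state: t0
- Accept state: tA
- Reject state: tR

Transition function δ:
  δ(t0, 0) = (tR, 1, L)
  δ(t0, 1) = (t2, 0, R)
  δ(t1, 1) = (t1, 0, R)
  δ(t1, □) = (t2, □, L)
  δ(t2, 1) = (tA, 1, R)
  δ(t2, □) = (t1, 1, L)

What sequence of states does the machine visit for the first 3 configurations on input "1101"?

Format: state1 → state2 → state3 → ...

Execution trace:
Initial: [t0]1101
Step 1: δ(t0, 1) = (t2, 0, R) → 0[t2]101
Step 2: δ(t2, 1) = (tA, 1, R) → 01[tA]01

The machine reaches the accept state tA and halts.

State sequence: t0 → t2 → tA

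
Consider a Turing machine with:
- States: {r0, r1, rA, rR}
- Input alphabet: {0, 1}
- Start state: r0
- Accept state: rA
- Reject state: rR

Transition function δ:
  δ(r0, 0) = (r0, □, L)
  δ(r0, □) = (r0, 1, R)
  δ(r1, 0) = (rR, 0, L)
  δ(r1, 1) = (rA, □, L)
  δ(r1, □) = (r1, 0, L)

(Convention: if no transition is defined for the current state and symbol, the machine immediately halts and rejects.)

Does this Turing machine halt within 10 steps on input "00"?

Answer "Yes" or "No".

Execution trace:
Initial: [r0]00
Step 1: δ(r0, 0) = (r0, □, L) → [r0]□□0
Step 2: δ(r0, □) = (r0, 1, R) → 1[r0]□0
Step 3: δ(r0, □) = (r0, 1, R) → 11[r0]0
Step 4: δ(r0, 0) = (r0, □, L) → 1[r0]1□

No transition is defined for δ(r0, 1). By convention the machine halts and rejects.
The machine halted after 4 steps (within the 10-step bound).

Answer: Yes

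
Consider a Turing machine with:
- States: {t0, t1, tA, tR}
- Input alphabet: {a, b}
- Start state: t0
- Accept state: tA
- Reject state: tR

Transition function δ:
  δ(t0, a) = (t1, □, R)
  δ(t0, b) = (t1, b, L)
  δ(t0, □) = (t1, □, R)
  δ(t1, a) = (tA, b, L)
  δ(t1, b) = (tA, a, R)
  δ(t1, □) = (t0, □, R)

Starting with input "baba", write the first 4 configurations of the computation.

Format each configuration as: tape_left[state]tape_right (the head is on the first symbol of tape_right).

Transitions applied:
Step 1: δ(t0, b) = (t1, b, L)
Step 2: δ(t1, □) = (t0, □, R)
Step 3: δ(t0, b) = (t1, b, L)

The first 4 configurations are:
[t0]baba ⊢ [t1]□baba ⊢ □[t0]baba ⊢ [t1]□baba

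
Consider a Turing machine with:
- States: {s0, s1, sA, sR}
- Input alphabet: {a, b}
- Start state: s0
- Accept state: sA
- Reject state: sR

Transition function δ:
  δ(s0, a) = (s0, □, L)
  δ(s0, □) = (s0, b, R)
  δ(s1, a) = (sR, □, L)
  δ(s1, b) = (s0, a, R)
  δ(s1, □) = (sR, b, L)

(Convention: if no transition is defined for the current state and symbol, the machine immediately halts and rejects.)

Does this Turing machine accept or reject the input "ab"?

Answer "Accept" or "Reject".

Execution trace:
Initial: [s0]ab
Step 1: δ(s0, a) = (s0, □, L) → [s0]□□b
Step 2: δ(s0, □) = (s0, b, R) → b[s0]□b
Step 3: δ(s0, □) = (s0, b, R) → bb[s0]b

No transition is defined for δ(s0, b). By convention the machine halts and rejects.

Answer: Reject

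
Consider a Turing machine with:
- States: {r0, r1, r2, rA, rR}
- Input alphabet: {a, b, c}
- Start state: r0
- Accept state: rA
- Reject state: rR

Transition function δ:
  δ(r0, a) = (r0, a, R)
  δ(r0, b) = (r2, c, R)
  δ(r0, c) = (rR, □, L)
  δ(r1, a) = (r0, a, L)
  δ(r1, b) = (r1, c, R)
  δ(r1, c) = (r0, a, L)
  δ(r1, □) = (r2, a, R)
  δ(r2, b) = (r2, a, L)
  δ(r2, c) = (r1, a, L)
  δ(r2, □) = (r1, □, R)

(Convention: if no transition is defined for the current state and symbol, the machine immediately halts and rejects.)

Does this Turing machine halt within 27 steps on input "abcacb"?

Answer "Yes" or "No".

Execution trace:
Initial: [r0]abcacb
Step 1: δ(r0, a) = (r0, a, R) → a[r0]bcacb
Step 2: δ(r0, b) = (r2, c, R) → ac[r2]cacb
Step 3: δ(r2, c) = (r1, a, L) → a[r1]caacb
Step 4: δ(r1, c) = (r0, a, L) → [r0]aaaacb
Step 5: δ(r0, a) = (r0, a, R) → a[r0]aaacb
Step 6: δ(r0, a) = (r0, a, R) → aa[r0]aacb
Step 7: δ(r0, a) = (r0, a, R) → aaa[r0]acb
Step 8: δ(r0, a) = (r0, a, R) → aaaa[r0]cb
Step 9: δ(r0, c) = (rR, □, L) → aaa[rR]a□b

The machine reaches the reject state rR and halts.
The machine halted after 9 steps (within the 27-step bound).

Answer: Yes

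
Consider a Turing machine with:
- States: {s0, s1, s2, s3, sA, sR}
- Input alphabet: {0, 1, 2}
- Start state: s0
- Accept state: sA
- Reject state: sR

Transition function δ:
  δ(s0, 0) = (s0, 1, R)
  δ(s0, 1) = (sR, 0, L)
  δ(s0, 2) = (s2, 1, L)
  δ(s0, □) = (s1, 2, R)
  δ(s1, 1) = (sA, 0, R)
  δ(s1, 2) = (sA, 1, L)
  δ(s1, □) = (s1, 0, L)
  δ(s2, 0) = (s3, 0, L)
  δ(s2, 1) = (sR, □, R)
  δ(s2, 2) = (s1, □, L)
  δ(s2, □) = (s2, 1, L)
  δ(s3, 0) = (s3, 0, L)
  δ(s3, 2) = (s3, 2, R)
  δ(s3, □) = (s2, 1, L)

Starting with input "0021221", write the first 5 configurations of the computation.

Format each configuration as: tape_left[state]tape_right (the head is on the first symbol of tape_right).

Transitions applied:
Step 1: δ(s0, 0) = (s0, 1, R)
Step 2: δ(s0, 0) = (s0, 1, R)
Step 3: δ(s0, 2) = (s2, 1, L)
Step 4: δ(s2, 1) = (sR, □, R)

The first 5 configurations are:
[s0]0021221 ⊢ 1[s0]021221 ⊢ 11[s0]21221 ⊢ 1[s2]111221 ⊢ 1□[sR]11221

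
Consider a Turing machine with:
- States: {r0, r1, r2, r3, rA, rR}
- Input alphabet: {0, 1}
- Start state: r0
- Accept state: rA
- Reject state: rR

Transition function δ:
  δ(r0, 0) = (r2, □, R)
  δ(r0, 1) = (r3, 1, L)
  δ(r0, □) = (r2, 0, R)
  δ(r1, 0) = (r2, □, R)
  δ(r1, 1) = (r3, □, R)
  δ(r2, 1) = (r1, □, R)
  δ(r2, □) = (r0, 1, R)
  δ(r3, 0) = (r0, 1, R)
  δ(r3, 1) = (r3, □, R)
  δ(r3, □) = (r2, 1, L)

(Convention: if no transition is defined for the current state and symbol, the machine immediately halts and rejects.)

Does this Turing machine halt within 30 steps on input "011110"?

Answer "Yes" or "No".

Execution trace:
Initial: [r0]011110
Step 1: δ(r0, 0) = (r2, □, R) → □[r2]11110
Step 2: δ(r2, 1) = (r1, □, R) → □□[r1]1110
Step 3: δ(r1, 1) = (r3, □, R) → □□□[r3]110
Step 4: δ(r3, 1) = (r3, □, R) → □□□□[r3]10
Step 5: δ(r3, 1) = (r3, □, R) → □□□□□[r3]0
Step 6: δ(r3, 0) = (r0, 1, R) → □□□□□1[r0]□
Step 7: δ(r0, □) = (r2, 0, R) → □□□□□10[r2]□
Step 8: δ(r2, □) = (r0, 1, R) → □□□□□101[r0]□
Step 9: δ(r0, □) = (r2, 0, R) → □□□□□1010[r2]□
Step 10: δ(r2, □) = (r0, 1, R) → □□□□□10101[r0]□
Step 11: δ(r0, □) = (r2, 0, R) → □□□□□101010[r2]□
Step 12: δ(r2, □) = (r0, 1, R) → □□□□□1010101[r0]□
Step 13: δ(r0, □) = (r2, 0, R) → □□□□□10101010[r2]□
Step 14: δ(r2, □) = (r0, 1, R) → □□□□□101010101[r0]□
Step 15: δ(r0, □) = (r2, 0, R) → □□□□□1010101010[r2]□
Step 16: δ(r2, □) = (r0, 1, R) → □□□□□10101010101[r0]□
Step 17: δ(r0, □) = (r2, 0, R) → □□□□□101010101010[r2]□
Step 18: δ(r2, □) = (r0, 1, R) → □□□□□1010101010101[r0]□
Step 19: δ(r0, □) = (r2, 0, R) → □□□□□10101010101010[r2]□
Step 20: δ(r2, □) = (r0, 1, R) → □□□□□101010101010101[r0]□
Step 21: δ(r0, □) = (r2, 0, R) → □□□□□1010101010101010[r2]□
Step 22: δ(r2, □) = (r0, 1, R) → □□□□□10101010101010101[r0]□
Step 23: δ(r0, □) = (r2, 0, R) → □□□□□101010101010101010[r2]□
Step 24: δ(r2, □) = (r0, 1, R) → □□□□□1010101010101010101[r0]□
Step 25: δ(r0, □) = (r2, 0, R) → □□□□□10101010101010101010[r2]□
Step 26: δ(r2, □) = (r0, 1, R) → □□□□□101010101010101010101[r0]□
Step 27: δ(r0, □) = (r2, 0, R) → □□□□□1010101010101010101010[r2]□
Step 28: δ(r2, □) = (r0, 1, R) → □□□□□10101010101010101010101[r0]□
Step 29: δ(r0, □) = (r2, 0, R) → □□□□□101010101010101010101010[r2]□
Step 30: δ(r2, □) = (r0, 1, R) → □□□□□1010101010101010101010101[r0]□

The machine has not reached a halting state after 30 steps.
The machine did not halt within the 30-step bound.

Answer: No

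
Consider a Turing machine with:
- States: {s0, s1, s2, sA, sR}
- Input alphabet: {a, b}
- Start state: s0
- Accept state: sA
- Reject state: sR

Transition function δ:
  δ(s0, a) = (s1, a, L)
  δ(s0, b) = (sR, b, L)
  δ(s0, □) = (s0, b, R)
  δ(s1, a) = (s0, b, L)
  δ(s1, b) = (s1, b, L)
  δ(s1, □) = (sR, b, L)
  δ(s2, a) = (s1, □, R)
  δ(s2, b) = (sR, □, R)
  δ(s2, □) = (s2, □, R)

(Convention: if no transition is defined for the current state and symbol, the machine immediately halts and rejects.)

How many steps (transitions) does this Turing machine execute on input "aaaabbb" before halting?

Execution trace:
Initial: [s0]aaaabbb
Step 1: δ(s0, a) = (s1, a, L) → [s1]□aaaabbb
Step 2: δ(s1, □) = (sR, b, L) → [sR]□baaaabbb

The machine reaches the reject state sR and halts.

The machine executed 2 steps before halting.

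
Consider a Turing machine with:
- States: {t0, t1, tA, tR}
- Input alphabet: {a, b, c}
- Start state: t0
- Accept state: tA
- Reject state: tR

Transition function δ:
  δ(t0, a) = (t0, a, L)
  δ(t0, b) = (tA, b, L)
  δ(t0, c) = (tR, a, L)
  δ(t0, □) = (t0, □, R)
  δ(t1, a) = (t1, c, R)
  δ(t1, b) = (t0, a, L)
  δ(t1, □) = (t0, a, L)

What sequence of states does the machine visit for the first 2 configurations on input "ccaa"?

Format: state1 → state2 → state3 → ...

Execution trace:
Initial: [t0]ccaa
Step 1: δ(t0, c) = (tR, a, L) → [tR]□acaa

The machine reaches the reject state tR and halts.

State sequence: t0 → tR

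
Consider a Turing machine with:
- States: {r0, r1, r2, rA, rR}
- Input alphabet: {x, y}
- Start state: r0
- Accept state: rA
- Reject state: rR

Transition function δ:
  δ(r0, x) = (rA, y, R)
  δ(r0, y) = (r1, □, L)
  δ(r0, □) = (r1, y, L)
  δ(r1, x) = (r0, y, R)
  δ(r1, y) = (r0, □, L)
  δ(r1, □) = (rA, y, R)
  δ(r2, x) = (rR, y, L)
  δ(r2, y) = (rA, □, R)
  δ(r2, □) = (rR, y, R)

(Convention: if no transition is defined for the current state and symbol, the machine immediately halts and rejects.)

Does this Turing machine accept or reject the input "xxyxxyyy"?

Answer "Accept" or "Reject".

Execution trace:
Initial: [r0]xxyxxyyy
Step 1: δ(r0, x) = (rA, y, R) → y[rA]xyxxyyy

The machine reaches the accept state rA and halts.

Answer: Accept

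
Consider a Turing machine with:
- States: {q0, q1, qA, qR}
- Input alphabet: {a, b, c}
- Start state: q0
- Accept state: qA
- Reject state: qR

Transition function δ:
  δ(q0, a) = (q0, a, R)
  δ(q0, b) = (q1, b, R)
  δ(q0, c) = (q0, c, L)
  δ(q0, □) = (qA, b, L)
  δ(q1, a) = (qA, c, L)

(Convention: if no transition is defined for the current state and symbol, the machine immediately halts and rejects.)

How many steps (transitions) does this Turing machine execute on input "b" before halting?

Execution trace:
Initial: [q0]b
Step 1: δ(q0, b) = (q1, b, R) → b[q1]□

No transition is defined for δ(q1, □). By convention the machine halts and rejects.

The machine executed 1 step before halting.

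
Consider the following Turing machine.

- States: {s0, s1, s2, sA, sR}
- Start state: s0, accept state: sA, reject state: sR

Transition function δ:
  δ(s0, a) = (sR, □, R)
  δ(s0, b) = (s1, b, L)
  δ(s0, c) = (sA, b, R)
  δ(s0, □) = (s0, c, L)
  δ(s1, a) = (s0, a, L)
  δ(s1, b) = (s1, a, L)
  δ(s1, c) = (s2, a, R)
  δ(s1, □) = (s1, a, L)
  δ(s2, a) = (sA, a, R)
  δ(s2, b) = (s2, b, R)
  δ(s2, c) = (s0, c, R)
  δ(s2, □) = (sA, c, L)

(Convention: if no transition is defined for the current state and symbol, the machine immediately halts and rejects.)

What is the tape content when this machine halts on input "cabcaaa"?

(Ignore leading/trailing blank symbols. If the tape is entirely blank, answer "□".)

Execution trace:
Initial: [s0]cabcaaa
Step 1: δ(s0, c) = (sA, b, R) → b[sA]abcaaa

The machine reaches the accept state sA and halts.

Final tape (ignoring leading/trailing blanks): babcaaa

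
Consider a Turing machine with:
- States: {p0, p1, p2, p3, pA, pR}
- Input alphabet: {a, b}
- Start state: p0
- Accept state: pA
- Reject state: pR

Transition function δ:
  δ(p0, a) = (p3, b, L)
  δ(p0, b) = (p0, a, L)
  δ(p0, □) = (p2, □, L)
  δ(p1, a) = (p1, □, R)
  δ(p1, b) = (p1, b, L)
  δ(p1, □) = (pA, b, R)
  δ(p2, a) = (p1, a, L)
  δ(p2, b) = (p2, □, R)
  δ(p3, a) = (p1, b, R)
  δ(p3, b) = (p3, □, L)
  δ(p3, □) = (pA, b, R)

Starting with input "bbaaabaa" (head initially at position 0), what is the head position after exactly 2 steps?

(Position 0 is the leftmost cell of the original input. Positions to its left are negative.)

Execution trace (head position shown):
Step 0: [p0]bbaaabaa  (head at position 0)
Step 1: move left → [p0]□abaaabaa  (head at position -1)
Step 2: move left → [p2]□□abaaabaa  (head at position -2)

After 2 steps, the head is at position -2.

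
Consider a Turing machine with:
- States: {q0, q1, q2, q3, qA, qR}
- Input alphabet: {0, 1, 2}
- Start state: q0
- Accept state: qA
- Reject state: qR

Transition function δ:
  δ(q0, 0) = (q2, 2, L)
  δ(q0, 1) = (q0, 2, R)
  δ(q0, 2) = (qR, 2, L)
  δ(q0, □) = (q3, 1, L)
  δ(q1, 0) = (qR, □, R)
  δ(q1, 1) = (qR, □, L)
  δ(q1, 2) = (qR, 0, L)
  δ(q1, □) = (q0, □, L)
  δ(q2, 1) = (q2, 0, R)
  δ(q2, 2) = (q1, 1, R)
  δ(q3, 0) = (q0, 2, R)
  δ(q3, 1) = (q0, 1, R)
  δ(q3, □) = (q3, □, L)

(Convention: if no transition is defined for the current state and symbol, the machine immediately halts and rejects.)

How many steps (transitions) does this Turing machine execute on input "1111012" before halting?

Execution trace:
Initial: [q0]1111012
Step 1: δ(q0, 1) = (q0, 2, R) → 2[q0]111012
Step 2: δ(q0, 1) = (q0, 2, R) → 22[q0]11012
Step 3: δ(q0, 1) = (q0, 2, R) → 222[q0]1012
Step 4: δ(q0, 1) = (q0, 2, R) → 2222[q0]012
Step 5: δ(q0, 0) = (q2, 2, L) → 222[q2]2212
Step 6: δ(q2, 2) = (q1, 1, R) → 2221[q1]212
Step 7: δ(q1, 2) = (qR, 0, L) → 222[qR]1012

The machine reaches the reject state qR and halts.

The machine executed 7 steps before halting.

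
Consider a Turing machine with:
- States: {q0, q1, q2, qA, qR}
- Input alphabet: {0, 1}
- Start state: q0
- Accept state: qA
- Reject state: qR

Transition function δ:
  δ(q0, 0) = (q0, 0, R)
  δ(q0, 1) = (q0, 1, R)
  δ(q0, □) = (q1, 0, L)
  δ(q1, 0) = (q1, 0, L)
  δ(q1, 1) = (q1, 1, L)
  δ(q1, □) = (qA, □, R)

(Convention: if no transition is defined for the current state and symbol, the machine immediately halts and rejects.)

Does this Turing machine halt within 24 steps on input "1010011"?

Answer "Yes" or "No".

Execution trace:
Initial: [q0]1010011
Step 1: δ(q0, 1) = (q0, 1, R) → 1[q0]010011
Step 2: δ(q0, 0) = (q0, 0, R) → 10[q0]10011
Step 3: δ(q0, 1) = (q0, 1, R) → 101[q0]0011
Step 4: δ(q0, 0) = (q0, 0, R) → 1010[q0]011
Step 5: δ(q0, 0) = (q0, 0, R) → 10100[q0]11
Step 6: δ(q0, 1) = (q0, 1, R) → 101001[q0]1
Step 7: δ(q0, 1) = (q0, 1, R) → 1010011[q0]□
Step 8: δ(q0, □) = (q1, 0, L) → 101001[q1]10
Step 9: δ(q1, 1) = (q1, 1, L) → 10100[q1]110
Step 10: δ(q1, 1) = (q1, 1, L) → 1010[q1]0110
Step 11: δ(q1, 0) = (q1, 0, L) → 101[q1]00110
Step 12: δ(q1, 0) = (q1, 0, L) → 10[q1]100110
Step 13: δ(q1, 1) = (q1, 1, L) → 1[q1]0100110
Step 14: δ(q1, 0) = (q1, 0, L) → [q1]10100110
Step 15: δ(q1, 1) = (q1, 1, L) → [q1]□10100110
Step 16: δ(q1, □) = (qA, □, R) → □[qA]10100110

The machine reaches the accept state qA and halts.
The machine halted after 16 steps (within the 24-step bound).

Answer: Yes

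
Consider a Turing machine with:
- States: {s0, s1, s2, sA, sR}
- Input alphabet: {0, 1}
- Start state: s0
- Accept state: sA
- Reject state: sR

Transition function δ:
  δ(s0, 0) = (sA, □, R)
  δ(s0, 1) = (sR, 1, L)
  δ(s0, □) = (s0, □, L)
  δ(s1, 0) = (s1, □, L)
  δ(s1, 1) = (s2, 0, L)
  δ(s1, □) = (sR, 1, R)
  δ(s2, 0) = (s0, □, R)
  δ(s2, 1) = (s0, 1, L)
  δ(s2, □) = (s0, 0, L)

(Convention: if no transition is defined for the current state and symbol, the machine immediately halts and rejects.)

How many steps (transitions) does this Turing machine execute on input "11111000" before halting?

Execution trace:
Initial: [s0]11111000
Step 1: δ(s0, 1) = (sR, 1, L) → [sR]□11111000

The machine reaches the reject state sR and halts.

The machine executed 1 step before halting.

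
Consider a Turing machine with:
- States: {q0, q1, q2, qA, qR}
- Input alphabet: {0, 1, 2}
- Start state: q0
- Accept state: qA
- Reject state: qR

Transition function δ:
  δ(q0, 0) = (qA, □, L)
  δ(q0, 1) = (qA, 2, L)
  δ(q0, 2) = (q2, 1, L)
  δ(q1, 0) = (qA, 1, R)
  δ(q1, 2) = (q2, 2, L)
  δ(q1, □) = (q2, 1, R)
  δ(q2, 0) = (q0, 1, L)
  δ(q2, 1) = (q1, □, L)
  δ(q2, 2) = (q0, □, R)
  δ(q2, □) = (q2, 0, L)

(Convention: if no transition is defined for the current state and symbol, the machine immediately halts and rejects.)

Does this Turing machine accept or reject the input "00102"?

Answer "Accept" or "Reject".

Execution trace:
Initial: [q0]00102
Step 1: δ(q0, 0) = (qA, □, L) → [qA]□□0102

The machine reaches the accept state qA and halts.

Answer: Accept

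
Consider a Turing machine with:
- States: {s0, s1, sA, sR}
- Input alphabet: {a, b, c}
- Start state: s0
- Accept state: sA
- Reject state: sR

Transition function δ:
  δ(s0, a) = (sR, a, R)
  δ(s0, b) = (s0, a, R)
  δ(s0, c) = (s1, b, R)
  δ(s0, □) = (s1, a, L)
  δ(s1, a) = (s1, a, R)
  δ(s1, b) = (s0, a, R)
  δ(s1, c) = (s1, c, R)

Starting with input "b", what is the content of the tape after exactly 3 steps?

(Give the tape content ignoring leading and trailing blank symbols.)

Execution trace:
Initial: [s0]b
Step 1: δ(s0, b) = (s0, a, R) → a[s0]□
Step 2: δ(s0, □) = (s1, a, L) → [s1]aa
Step 3: δ(s1, a) = (s1, a, R) → a[s1]a

After 3 steps, the tape (ignoring leading/trailing blanks) is: aa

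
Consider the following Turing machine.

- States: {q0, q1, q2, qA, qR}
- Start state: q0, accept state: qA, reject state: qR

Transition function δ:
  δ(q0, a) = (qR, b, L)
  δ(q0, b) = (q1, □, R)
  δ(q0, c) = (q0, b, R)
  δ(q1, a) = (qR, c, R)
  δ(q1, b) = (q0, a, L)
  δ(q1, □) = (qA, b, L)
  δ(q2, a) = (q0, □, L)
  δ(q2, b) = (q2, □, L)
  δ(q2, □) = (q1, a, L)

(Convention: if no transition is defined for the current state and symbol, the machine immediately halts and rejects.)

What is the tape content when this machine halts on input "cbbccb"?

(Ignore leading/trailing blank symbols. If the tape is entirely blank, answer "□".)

Execution trace:
Initial: [q0]cbbccb
Step 1: δ(q0, c) = (q0, b, R) → b[q0]bbccb
Step 2: δ(q0, b) = (q1, □, R) → b□[q1]bccb
Step 3: δ(q1, b) = (q0, a, L) → b[q0]□accb

No transition is defined for δ(q0, □). By convention the machine halts and rejects.

Final tape (ignoring leading/trailing blanks): b□accb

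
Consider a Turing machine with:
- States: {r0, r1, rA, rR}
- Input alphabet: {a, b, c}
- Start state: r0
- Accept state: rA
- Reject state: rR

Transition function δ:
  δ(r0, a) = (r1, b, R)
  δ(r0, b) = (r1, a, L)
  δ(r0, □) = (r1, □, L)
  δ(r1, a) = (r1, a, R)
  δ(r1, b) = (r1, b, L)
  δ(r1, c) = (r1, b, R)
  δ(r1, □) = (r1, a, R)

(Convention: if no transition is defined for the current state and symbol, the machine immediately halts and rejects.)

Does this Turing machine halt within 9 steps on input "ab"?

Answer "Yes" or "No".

Execution trace:
Initial: [r0]ab
Step 1: δ(r0, a) = (r1, b, R) → b[r1]b
Step 2: δ(r1, b) = (r1, b, L) → [r1]bb
Step 3: δ(r1, b) = (r1, b, L) → [r1]□bb
Step 4: δ(r1, □) = (r1, a, R) → a[r1]bb
Step 5: δ(r1, b) = (r1, b, L) → [r1]abb
Step 6: δ(r1, a) = (r1, a, R) → a[r1]bb
Step 7: δ(r1, b) = (r1, b, L) → [r1]abb
Step 8: δ(r1, a) = (r1, a, R) → a[r1]bb
Step 9: δ(r1, b) = (r1, b, L) → [r1]abb

The machine has not reached a halting state after 9 steps.
The machine did not halt within the 9-step bound.

Answer: No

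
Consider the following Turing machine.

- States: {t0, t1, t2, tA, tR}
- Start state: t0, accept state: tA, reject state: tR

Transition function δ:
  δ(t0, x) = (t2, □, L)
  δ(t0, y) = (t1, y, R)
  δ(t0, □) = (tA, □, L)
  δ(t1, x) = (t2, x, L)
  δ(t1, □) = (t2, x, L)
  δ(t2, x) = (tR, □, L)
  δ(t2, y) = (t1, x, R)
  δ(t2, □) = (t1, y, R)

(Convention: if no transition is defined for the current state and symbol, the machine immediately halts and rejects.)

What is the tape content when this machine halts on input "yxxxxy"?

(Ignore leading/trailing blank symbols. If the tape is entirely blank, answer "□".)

Execution trace:
Initial: [t0]yxxxxy
Step 1: δ(t0, y) = (t1, y, R) → y[t1]xxxxy
Step 2: δ(t1, x) = (t2, x, L) → [t2]yxxxxy
Step 3: δ(t2, y) = (t1, x, R) → x[t1]xxxxy
Step 4: δ(t1, x) = (t2, x, L) → [t2]xxxxxy
Step 5: δ(t2, x) = (tR, □, L) → [tR]□□xxxxy

The machine reaches the reject state tR and halts.

Final tape (ignoring leading/trailing blanks): xxxxy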